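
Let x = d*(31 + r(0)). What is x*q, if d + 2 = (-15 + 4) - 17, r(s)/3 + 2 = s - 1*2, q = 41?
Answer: -23370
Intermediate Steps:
r(s) = -12 + 3*s (r(s) = -6 + 3*(s - 1*2) = -6 + 3*(s - 2) = -6 + 3*(-2 + s) = -6 + (-6 + 3*s) = -12 + 3*s)
d = -30 (d = -2 + ((-15 + 4) - 17) = -2 + (-11 - 17) = -2 - 28 = -30)
x = -570 (x = -30*(31 + (-12 + 3*0)) = -30*(31 + (-12 + 0)) = -30*(31 - 12) = -30*19 = -570)
x*q = -570*41 = -23370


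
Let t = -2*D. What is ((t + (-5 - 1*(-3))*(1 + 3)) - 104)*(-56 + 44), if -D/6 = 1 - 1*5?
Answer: 1920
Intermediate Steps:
D = 24 (D = -6*(1 - 1*5) = -6*(1 - 5) = -6*(-4) = 24)
t = -48 (t = -2*24 = -48)
((t + (-5 - 1*(-3))*(1 + 3)) - 104)*(-56 + 44) = ((-48 + (-5 - 1*(-3))*(1 + 3)) - 104)*(-56 + 44) = ((-48 + (-5 + 3)*4) - 104)*(-12) = ((-48 - 2*4) - 104)*(-12) = ((-48 - 8) - 104)*(-12) = (-56 - 104)*(-12) = -160*(-12) = 1920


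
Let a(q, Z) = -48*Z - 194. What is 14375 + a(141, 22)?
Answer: 13125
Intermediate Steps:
a(q, Z) = -194 - 48*Z
14375 + a(141, 22) = 14375 + (-194 - 48*22) = 14375 + (-194 - 1056) = 14375 - 1250 = 13125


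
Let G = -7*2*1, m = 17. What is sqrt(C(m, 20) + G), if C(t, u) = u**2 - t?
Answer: 3*sqrt(41) ≈ 19.209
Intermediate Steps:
G = -14 (G = -14*1 = -14)
sqrt(C(m, 20) + G) = sqrt((20**2 - 1*17) - 14) = sqrt((400 - 17) - 14) = sqrt(383 - 14) = sqrt(369) = 3*sqrt(41)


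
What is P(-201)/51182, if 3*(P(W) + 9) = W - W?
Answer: -9/51182 ≈ -0.00017584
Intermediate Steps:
P(W) = -9 (P(W) = -9 + (W - W)/3 = -9 + (1/3)*0 = -9 + 0 = -9)
P(-201)/51182 = -9/51182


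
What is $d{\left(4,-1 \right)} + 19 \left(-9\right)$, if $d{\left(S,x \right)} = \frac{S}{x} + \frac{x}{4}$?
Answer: $- \frac{701}{4} \approx -175.25$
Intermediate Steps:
$d{\left(S,x \right)} = \frac{x}{4} + \frac{S}{x}$ ($d{\left(S,x \right)} = \frac{S}{x} + x \frac{1}{4} = \frac{S}{x} + \frac{x}{4} = \frac{x}{4} + \frac{S}{x}$)
$d{\left(4,-1 \right)} + 19 \left(-9\right) = \left(\frac{1}{4} \left(-1\right) + \frac{4}{-1}\right) + 19 \left(-9\right) = \left(- \frac{1}{4} + 4 \left(-1\right)\right) - 171 = \left(- \frac{1}{4} - 4\right) - 171 = - \frac{17}{4} - 171 = - \frac{701}{4}$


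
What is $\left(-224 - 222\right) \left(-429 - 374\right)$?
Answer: $358138$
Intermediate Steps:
$\left(-224 - 222\right) \left(-429 - 374\right) = \left(-446\right) \left(-803\right) = 358138$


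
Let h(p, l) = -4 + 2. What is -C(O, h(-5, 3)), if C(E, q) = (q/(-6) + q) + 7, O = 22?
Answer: -16/3 ≈ -5.3333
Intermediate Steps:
h(p, l) = -2
C(E, q) = 7 + 5*q/6 (C(E, q) = (q*(-⅙) + q) + 7 = (-q/6 + q) + 7 = 5*q/6 + 7 = 7 + 5*q/6)
-C(O, h(-5, 3)) = -(7 + (⅚)*(-2)) = -(7 - 5/3) = -1*16/3 = -16/3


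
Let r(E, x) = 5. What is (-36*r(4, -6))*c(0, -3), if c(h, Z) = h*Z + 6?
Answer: -1080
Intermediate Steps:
c(h, Z) = 6 + Z*h (c(h, Z) = Z*h + 6 = 6 + Z*h)
(-36*r(4, -6))*c(0, -3) = (-36*5)*(6 - 3*0) = -180*(6 + 0) = -180*6 = -1080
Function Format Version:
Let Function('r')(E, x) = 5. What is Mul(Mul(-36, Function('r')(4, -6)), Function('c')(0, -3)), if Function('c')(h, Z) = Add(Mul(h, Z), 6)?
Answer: -1080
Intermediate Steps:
Function('c')(h, Z) = Add(6, Mul(Z, h)) (Function('c')(h, Z) = Add(Mul(Z, h), 6) = Add(6, Mul(Z, h)))
Mul(Mul(-36, Function('r')(4, -6)), Function('c')(0, -3)) = Mul(Mul(-36, 5), Add(6, Mul(-3, 0))) = Mul(-180, Add(6, 0)) = Mul(-180, 6) = -1080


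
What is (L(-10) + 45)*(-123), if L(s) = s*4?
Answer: -615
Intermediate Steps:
L(s) = 4*s
(L(-10) + 45)*(-123) = (4*(-10) + 45)*(-123) = (-40 + 45)*(-123) = 5*(-123) = -615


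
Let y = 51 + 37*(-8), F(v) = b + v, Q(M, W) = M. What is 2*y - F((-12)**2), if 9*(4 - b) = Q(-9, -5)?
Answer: -639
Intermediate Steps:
b = 5 (b = 4 - 1/9*(-9) = 4 + 1 = 5)
F(v) = 5 + v
y = -245 (y = 51 - 296 = -245)
2*y - F((-12)**2) = 2*(-245) - (5 + (-12)**2) = -490 - (5 + 144) = -490 - 1*149 = -490 - 149 = -639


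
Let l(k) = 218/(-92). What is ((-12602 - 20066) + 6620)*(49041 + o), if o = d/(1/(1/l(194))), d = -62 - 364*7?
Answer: -142366099392/109 ≈ -1.3061e+9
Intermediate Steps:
l(k) = -109/46 (l(k) = 218*(-1/92) = -109/46)
d = -2610 (d = -62 - 91*28 = -62 - 2548 = -2610)
o = 120060/109 (o = -2610/(-109/46) = -2610*(-46/109) = 120060/109 ≈ 1101.5)
((-12602 - 20066) + 6620)*(49041 + o) = ((-12602 - 20066) + 6620)*(49041 + 120060/109) = (-32668 + 6620)*(5465529/109) = -26048*5465529/109 = -142366099392/109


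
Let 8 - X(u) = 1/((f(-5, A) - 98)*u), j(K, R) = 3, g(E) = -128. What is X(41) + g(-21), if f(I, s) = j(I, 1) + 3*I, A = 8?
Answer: -541199/4510 ≈ -120.00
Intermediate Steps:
f(I, s) = 3 + 3*I
X(u) = 8 + 1/(110*u) (X(u) = 8 - 1/(((3 + 3*(-5)) - 98)*u) = 8 - 1/(((3 - 15) - 98)*u) = 8 - 1/((-12 - 98)*u) = 8 - 1/((-110)*u) = 8 - (-1)/(110*u) = 8 + 1/(110*u))
X(41) + g(-21) = (8 + (1/110)/41) - 128 = (8 + (1/110)*(1/41)) - 128 = (8 + 1/4510) - 128 = 36081/4510 - 128 = -541199/4510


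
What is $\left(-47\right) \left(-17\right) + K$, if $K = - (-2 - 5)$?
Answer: $806$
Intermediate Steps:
$K = 7$ ($K = \left(-1\right) \left(-7\right) = 7$)
$\left(-47\right) \left(-17\right) + K = \left(-47\right) \left(-17\right) + 7 = 799 + 7 = 806$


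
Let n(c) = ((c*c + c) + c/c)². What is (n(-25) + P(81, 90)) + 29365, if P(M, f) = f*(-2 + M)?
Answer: 397676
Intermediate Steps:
n(c) = (1 + c + c²)² (n(c) = ((c² + c) + 1)² = ((c + c²) + 1)² = (1 + c + c²)²)
(n(-25) + P(81, 90)) + 29365 = ((1 - 25 + (-25)²)² + 90*(-2 + 81)) + 29365 = ((1 - 25 + 625)² + 90*79) + 29365 = (601² + 7110) + 29365 = (361201 + 7110) + 29365 = 368311 + 29365 = 397676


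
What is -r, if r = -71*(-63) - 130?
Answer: -4343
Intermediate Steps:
r = 4343 (r = 4473 - 130 = 4343)
-r = -1*4343 = -4343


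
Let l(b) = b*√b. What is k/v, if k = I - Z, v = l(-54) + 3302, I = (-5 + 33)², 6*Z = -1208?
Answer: 2440178/8295501 + 39906*I*√6/2765167 ≈ 0.29416 + 0.03535*I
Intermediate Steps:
Z = -604/3 (Z = (⅙)*(-1208) = -604/3 ≈ -201.33)
I = 784 (I = 28² = 784)
l(b) = b^(3/2)
v = 3302 - 162*I*√6 (v = (-54)^(3/2) + 3302 = -162*I*√6 + 3302 = 3302 - 162*I*√6 ≈ 3302.0 - 396.82*I)
k = 2956/3 (k = 784 - 1*(-604/3) = 784 + 604/3 = 2956/3 ≈ 985.33)
k/v = 2956/(3*(3302 - 162*I*√6))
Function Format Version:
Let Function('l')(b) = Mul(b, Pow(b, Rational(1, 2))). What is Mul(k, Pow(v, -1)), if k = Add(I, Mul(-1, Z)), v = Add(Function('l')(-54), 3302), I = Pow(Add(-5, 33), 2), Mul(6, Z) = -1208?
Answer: Add(Rational(2440178, 8295501), Mul(Rational(39906, 2765167), I, Pow(6, Rational(1, 2)))) ≈ Add(0.29416, Mul(0.035350, I))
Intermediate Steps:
Z = Rational(-604, 3) (Z = Mul(Rational(1, 6), -1208) = Rational(-604, 3) ≈ -201.33)
I = 784 (I = Pow(28, 2) = 784)
Function('l')(b) = Pow(b, Rational(3, 2))
v = Add(3302, Mul(-162, I, Pow(6, Rational(1, 2)))) (v = Add(Pow(-54, Rational(3, 2)), 3302) = Add(Mul(-162, I, Pow(6, Rational(1, 2))), 3302) = Add(3302, Mul(-162, I, Pow(6, Rational(1, 2)))) ≈ Add(3302.0, Mul(-396.82, I)))
k = Rational(2956, 3) (k = Add(784, Mul(-1, Rational(-604, 3))) = Add(784, Rational(604, 3)) = Rational(2956, 3) ≈ 985.33)
Mul(k, Pow(v, -1)) = Mul(Rational(2956, 3), Pow(Add(3302, Mul(-162, I, Pow(6, Rational(1, 2)))), -1))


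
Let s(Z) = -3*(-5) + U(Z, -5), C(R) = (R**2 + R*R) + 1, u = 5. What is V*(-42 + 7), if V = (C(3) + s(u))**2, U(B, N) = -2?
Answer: -35840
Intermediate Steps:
C(R) = 1 + 2*R**2 (C(R) = (R**2 + R**2) + 1 = 2*R**2 + 1 = 1 + 2*R**2)
s(Z) = 13 (s(Z) = -3*(-5) - 2 = 15 - 2 = 13)
V = 1024 (V = ((1 + 2*3**2) + 13)**2 = ((1 + 2*9) + 13)**2 = ((1 + 18) + 13)**2 = (19 + 13)**2 = 32**2 = 1024)
V*(-42 + 7) = 1024*(-42 + 7) = 1024*(-35) = -35840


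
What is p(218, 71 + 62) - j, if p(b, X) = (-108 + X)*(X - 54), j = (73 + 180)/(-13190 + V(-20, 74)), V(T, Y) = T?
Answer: 26090003/13210 ≈ 1975.0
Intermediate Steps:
j = -253/13210 (j = (73 + 180)/(-13190 - 20) = 253/(-13210) = 253*(-1/13210) = -253/13210 ≈ -0.019152)
p(b, X) = (-108 + X)*(-54 + X)
p(218, 71 + 62) - j = (5832 + (71 + 62)**2 - 162*(71 + 62)) - 1*(-253/13210) = (5832 + 133**2 - 162*133) + 253/13210 = (5832 + 17689 - 21546) + 253/13210 = 1975 + 253/13210 = 26090003/13210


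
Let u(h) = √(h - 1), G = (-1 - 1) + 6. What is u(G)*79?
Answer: 79*√3 ≈ 136.83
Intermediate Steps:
G = 4 (G = -2 + 6 = 4)
u(h) = √(-1 + h)
u(G)*79 = √(-1 + 4)*79 = √3*79 = 79*√3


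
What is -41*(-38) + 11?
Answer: 1569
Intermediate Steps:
-41*(-38) + 11 = 1558 + 11 = 1569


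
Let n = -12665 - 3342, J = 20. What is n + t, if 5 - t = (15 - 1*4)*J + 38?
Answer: -16260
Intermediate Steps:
t = -253 (t = 5 - ((15 - 1*4)*20 + 38) = 5 - ((15 - 4)*20 + 38) = 5 - (11*20 + 38) = 5 - (220 + 38) = 5 - 1*258 = 5 - 258 = -253)
n = -16007
n + t = -16007 - 253 = -16260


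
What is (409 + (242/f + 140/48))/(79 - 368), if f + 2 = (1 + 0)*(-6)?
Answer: -1145/867 ≈ -1.3206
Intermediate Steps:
f = -8 (f = -2 + (1 + 0)*(-6) = -2 + 1*(-6) = -2 - 6 = -8)
(409 + (242/f + 140/48))/(79 - 368) = (409 + (242/(-8) + 140/48))/(79 - 368) = (409 + (242*(-1/8) + 140*(1/48)))/(-289) = (409 + (-121/4 + 35/12))*(-1/289) = (409 - 82/3)*(-1/289) = (1145/3)*(-1/289) = -1145/867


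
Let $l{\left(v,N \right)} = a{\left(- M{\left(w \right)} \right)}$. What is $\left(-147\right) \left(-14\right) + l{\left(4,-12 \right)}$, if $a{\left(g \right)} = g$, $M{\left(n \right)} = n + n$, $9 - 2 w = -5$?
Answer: $2044$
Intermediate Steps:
$w = 7$ ($w = \frac{9}{2} - - \frac{5}{2} = \frac{9}{2} + \frac{5}{2} = 7$)
$M{\left(n \right)} = 2 n$
$l{\left(v,N \right)} = -14$ ($l{\left(v,N \right)} = - 2 \cdot 7 = \left(-1\right) 14 = -14$)
$\left(-147\right) \left(-14\right) + l{\left(4,-12 \right)} = \left(-147\right) \left(-14\right) - 14 = 2058 - 14 = 2044$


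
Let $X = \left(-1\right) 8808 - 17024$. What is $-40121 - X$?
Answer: $-14289$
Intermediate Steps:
$X = -25832$ ($X = -8808 - 17024 = -25832$)
$-40121 - X = -40121 - -25832 = -40121 + 25832 = -14289$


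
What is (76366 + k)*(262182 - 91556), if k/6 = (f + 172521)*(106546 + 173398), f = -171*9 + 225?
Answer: 49066971852949564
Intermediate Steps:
f = -1314 (f = -1539 + 225 = -1314)
k = 287570234448 (k = 6*((-1314 + 172521)*(106546 + 173398)) = 6*(171207*279944) = 6*47928372408 = 287570234448)
(76366 + k)*(262182 - 91556) = (76366 + 287570234448)*(262182 - 91556) = 287570310814*170626 = 49066971852949564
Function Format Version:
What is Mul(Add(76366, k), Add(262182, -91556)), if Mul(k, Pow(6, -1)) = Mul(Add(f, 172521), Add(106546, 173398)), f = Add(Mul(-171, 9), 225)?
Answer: 49066971852949564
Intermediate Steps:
f = -1314 (f = Add(-1539, 225) = -1314)
k = 287570234448 (k = Mul(6, Mul(Add(-1314, 172521), Add(106546, 173398))) = Mul(6, Mul(171207, 279944)) = Mul(6, 47928372408) = 287570234448)
Mul(Add(76366, k), Add(262182, -91556)) = Mul(Add(76366, 287570234448), Add(262182, -91556)) = Mul(287570310814, 170626) = 49066971852949564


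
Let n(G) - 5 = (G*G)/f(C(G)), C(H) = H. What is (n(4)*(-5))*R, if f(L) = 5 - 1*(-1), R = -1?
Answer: 115/3 ≈ 38.333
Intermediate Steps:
f(L) = 6 (f(L) = 5 + 1 = 6)
n(G) = 5 + G²/6 (n(G) = 5 + (G*G)/6 = 5 + G²*(⅙) = 5 + G²/6)
(n(4)*(-5))*R = ((5 + (⅙)*4²)*(-5))*(-1) = ((5 + (⅙)*16)*(-5))*(-1) = ((5 + 8/3)*(-5))*(-1) = ((23/3)*(-5))*(-1) = -115/3*(-1) = 115/3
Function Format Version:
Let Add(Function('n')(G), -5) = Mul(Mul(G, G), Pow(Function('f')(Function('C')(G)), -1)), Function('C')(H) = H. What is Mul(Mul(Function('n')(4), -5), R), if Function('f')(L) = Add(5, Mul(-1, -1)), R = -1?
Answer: Rational(115, 3) ≈ 38.333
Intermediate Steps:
Function('f')(L) = 6 (Function('f')(L) = Add(5, 1) = 6)
Function('n')(G) = Add(5, Mul(Rational(1, 6), Pow(G, 2))) (Function('n')(G) = Add(5, Mul(Mul(G, G), Pow(6, -1))) = Add(5, Mul(Pow(G, 2), Rational(1, 6))) = Add(5, Mul(Rational(1, 6), Pow(G, 2))))
Mul(Mul(Function('n')(4), -5), R) = Mul(Mul(Add(5, Mul(Rational(1, 6), Pow(4, 2))), -5), -1) = Mul(Mul(Add(5, Mul(Rational(1, 6), 16)), -5), -1) = Mul(Mul(Add(5, Rational(8, 3)), -5), -1) = Mul(Mul(Rational(23, 3), -5), -1) = Mul(Rational(-115, 3), -1) = Rational(115, 3)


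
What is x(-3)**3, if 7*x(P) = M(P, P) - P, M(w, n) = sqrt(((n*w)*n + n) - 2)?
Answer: (3 + 4*I*sqrt(2))**3/343 ≈ -0.76093 - 0.082461*I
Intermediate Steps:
M(w, n) = sqrt(-2 + n + w*n**2) (M(w, n) = sqrt((w*n**2 + n) - 2) = sqrt((n + w*n**2) - 2) = sqrt(-2 + n + w*n**2))
x(P) = -P/7 + sqrt(-2 + P + P**3)/7 (x(P) = (sqrt(-2 + P + P*P**2) - P)/7 = (sqrt(-2 + P + P**3) - P)/7 = -P/7 + sqrt(-2 + P + P**3)/7)
x(-3)**3 = (-1/7*(-3) + sqrt(-2 - 3 + (-3)**3)/7)**3 = (3/7 + sqrt(-2 - 3 - 27)/7)**3 = (3/7 + sqrt(-32)/7)**3 = (3/7 + (4*I*sqrt(2))/7)**3 = (3/7 + 4*I*sqrt(2)/7)**3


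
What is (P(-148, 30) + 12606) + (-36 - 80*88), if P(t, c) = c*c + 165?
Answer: 6595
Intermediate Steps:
P(t, c) = 165 + c**2 (P(t, c) = c**2 + 165 = 165 + c**2)
(P(-148, 30) + 12606) + (-36 - 80*88) = ((165 + 30**2) + 12606) + (-36 - 80*88) = ((165 + 900) + 12606) + (-36 - 7040) = (1065 + 12606) - 7076 = 13671 - 7076 = 6595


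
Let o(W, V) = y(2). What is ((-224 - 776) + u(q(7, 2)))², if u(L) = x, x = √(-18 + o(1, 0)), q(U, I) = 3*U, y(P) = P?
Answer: 999984 - 8000*I ≈ 9.9998e+5 - 8000.0*I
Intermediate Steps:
o(W, V) = 2
x = 4*I (x = √(-18 + 2) = √(-16) = 4*I ≈ 4.0*I)
u(L) = 4*I
((-224 - 776) + u(q(7, 2)))² = ((-224 - 776) + 4*I)² = (-1000 + 4*I)²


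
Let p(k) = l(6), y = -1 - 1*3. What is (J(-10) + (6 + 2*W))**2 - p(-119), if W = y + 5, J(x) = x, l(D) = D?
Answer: -2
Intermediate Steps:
y = -4 (y = -1 - 3 = -4)
p(k) = 6
W = 1 (W = -4 + 5 = 1)
(J(-10) + (6 + 2*W))**2 - p(-119) = (-10 + (6 + 2*1))**2 - 1*6 = (-10 + (6 + 2))**2 - 6 = (-10 + 8)**2 - 6 = (-2)**2 - 6 = 4 - 6 = -2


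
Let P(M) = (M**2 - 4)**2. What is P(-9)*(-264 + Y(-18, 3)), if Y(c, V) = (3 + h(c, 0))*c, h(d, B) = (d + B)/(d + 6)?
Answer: -2045505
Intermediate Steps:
h(d, B) = (B + d)/(6 + d)
Y(c, V) = c*(3 + c/(6 + c)) (Y(c, V) = (3 + (0 + c)/(6 + c))*c = (3 + c/(6 + c))*c = c*(3 + c/(6 + c)))
P(M) = (-4 + M**2)**2
P(-9)*(-264 + Y(-18, 3)) = (-4 + (-9)**2)**2*(-264 + 2*(-18)*(9 + 2*(-18))/(6 - 18)) = (-4 + 81)**2*(-264 + 2*(-18)*(9 - 36)/(-12)) = 77**2*(-264 + 2*(-18)*(-1/12)*(-27)) = 5929*(-264 - 81) = 5929*(-345) = -2045505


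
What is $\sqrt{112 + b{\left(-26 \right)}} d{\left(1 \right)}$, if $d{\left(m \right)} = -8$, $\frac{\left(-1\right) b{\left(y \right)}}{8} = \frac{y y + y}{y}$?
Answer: $- 16 \sqrt{78} \approx -141.31$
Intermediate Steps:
$b{\left(y \right)} = - \frac{8 \left(y + y^{2}\right)}{y}$ ($b{\left(y \right)} = - 8 \frac{y y + y}{y} = - 8 \frac{y^{2} + y}{y} = - 8 \frac{y + y^{2}}{y} = - \frac{8 \left(y + y^{2}\right)}{y}$)
$\sqrt{112 + b{\left(-26 \right)}} d{\left(1 \right)} = \sqrt{112 - -200} \left(-8\right) = \sqrt{112 + \left(-8 + 208\right)} \left(-8\right) = \sqrt{112 + 200} \left(-8\right) = \sqrt{312} \left(-8\right) = 2 \sqrt{78} \left(-8\right) = - 16 \sqrt{78}$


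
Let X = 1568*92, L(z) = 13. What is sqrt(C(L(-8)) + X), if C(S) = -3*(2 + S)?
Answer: 17*sqrt(499) ≈ 379.75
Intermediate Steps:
C(S) = -6 - 3*S
X = 144256
sqrt(C(L(-8)) + X) = sqrt((-6 - 3*13) + 144256) = sqrt((-6 - 39) + 144256) = sqrt(-45 + 144256) = sqrt(144211) = 17*sqrt(499)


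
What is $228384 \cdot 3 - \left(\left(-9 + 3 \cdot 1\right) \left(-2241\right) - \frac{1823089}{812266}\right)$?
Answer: $\frac{545605768885}{812266} \approx 6.7171 \cdot 10^{5}$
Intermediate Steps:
$228384 \cdot 3 - \left(\left(-9 + 3 \cdot 1\right) \left(-2241\right) - \frac{1823089}{812266}\right) = 685152 - \left(\left(-9 + 3\right) \left(-2241\right) - \frac{1823089}{812266}\right) = 685152 - \left(\left(-6\right) \left(-2241\right) - \frac{1823089}{812266}\right) = 685152 - \left(13446 - \frac{1823089}{812266}\right) = 685152 - \frac{10919905547}{812266} = \frac{545605768885}{812266}$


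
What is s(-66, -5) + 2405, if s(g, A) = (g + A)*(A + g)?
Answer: 7446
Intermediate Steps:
s(g, A) = (A + g)² (s(g, A) = (A + g)*(A + g) = (A + g)²)
s(-66, -5) + 2405 = (-5 - 66)² + 2405 = (-71)² + 2405 = 5041 + 2405 = 7446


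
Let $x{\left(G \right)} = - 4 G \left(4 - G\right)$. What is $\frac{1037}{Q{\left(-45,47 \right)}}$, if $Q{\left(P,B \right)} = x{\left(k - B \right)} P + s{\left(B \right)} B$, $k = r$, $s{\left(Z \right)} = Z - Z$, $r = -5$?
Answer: $- \frac{1037}{524160} \approx -0.0019784$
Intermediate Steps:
$s{\left(Z \right)} = 0$
$k = -5$
$x{\left(G \right)} = - 4 G \left(4 - G\right)$
$Q{\left(P,B \right)} = 4 P \left(-9 - B\right) \left(-5 - B\right)$ ($Q{\left(P,B \right)} = 4 \left(-5 - B\right) \left(-4 - \left(5 + B\right)\right) P + 0 B = 4 \left(-5 - B\right) \left(-9 - B\right) P + 0 = 4 \left(-9 - B\right) \left(-5 - B\right) P + 0 = 4 P \left(-9 - B\right) \left(-5 - B\right) + 0 = 4 P \left(-9 - B\right) \left(-5 - B\right)$)
$\frac{1037}{Q{\left(-45,47 \right)}} = \frac{1037}{4 \left(-45\right) \left(5 + 47\right) \left(9 + 47\right)} = \frac{1037}{4 \left(-45\right) 52 \cdot 56} = \frac{1037}{-524160} = 1037 \left(- \frac{1}{524160}\right) = - \frac{1037}{524160}$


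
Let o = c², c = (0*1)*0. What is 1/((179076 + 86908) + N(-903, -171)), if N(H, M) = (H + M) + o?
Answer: 1/264910 ≈ 3.7749e-6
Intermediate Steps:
c = 0 (c = 0*0 = 0)
o = 0 (o = 0² = 0)
N(H, M) = H + M (N(H, M) = (H + M) + 0 = H + M)
1/((179076 + 86908) + N(-903, -171)) = 1/((179076 + 86908) + (-903 - 171)) = 1/(265984 - 1074) = 1/264910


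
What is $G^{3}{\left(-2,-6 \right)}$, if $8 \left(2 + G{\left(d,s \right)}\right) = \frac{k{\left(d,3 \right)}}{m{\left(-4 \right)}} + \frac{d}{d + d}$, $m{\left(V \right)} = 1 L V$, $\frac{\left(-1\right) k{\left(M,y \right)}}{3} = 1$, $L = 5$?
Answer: $- \frac{28934443}{4096000} \approx -7.0641$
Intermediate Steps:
$k{\left(M,y \right)} = -3$ ($k{\left(M,y \right)} = \left(-3\right) 1 = -3$)
$m{\left(V \right)} = 5 V$ ($m{\left(V \right)} = 1 \cdot 5 V = 5 V$)
$G{\left(d,s \right)} = - \frac{307}{160}$ ($G{\left(d,s \right)} = -2 + \frac{- \frac{3}{5 \left(-4\right)} + \frac{d}{d + d}}{8} = -2 + \frac{- \frac{3}{-20} + \frac{d}{2 d}}{8} = -2 + \frac{\left(-3\right) \left(- \frac{1}{20}\right) + d \frac{1}{2 d}}{8} = -2 + \frac{\frac{3}{20} + \frac{1}{2}}{8} = -2 + \frac{1}{8} \cdot \frac{13}{20} = -2 + \frac{13}{160} = - \frac{307}{160}$)
$G^{3}{\left(-2,-6 \right)} = \left(- \frac{307}{160}\right)^{3} = - \frac{28934443}{4096000}$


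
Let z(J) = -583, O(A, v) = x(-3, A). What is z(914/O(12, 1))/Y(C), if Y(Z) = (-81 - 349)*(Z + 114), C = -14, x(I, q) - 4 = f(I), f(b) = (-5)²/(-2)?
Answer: 583/43000 ≈ 0.013558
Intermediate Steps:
f(b) = -25/2 (f(b) = 25*(-½) = -25/2)
x(I, q) = -17/2 (x(I, q) = 4 - 25/2 = -17/2)
O(A, v) = -17/2
Y(Z) = -49020 - 430*Z (Y(Z) = -430*(114 + Z) = -49020 - 430*Z)
z(914/O(12, 1))/Y(C) = -583/(-49020 - 430*(-14)) = -583/(-49020 + 6020) = -583/(-43000) = -583*(-1/43000) = 583/43000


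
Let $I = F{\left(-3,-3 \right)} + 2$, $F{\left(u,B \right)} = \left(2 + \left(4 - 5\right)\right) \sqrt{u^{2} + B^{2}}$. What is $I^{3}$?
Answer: $116 + 90 \sqrt{2} \approx 243.28$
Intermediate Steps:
$F{\left(u,B \right)} = \sqrt{B^{2} + u^{2}}$ ($F{\left(u,B \right)} = \left(2 + \left(4 - 5\right)\right) \sqrt{B^{2} + u^{2}} = \left(2 - 1\right) \sqrt{B^{2} + u^{2}} = 1 \sqrt{B^{2} + u^{2}} = \sqrt{B^{2} + u^{2}}$)
$I = 2 + 3 \sqrt{2}$ ($I = \sqrt{\left(-3\right)^{2} + \left(-3\right)^{2}} + 2 = \sqrt{9 + 9} + 2 = \sqrt{18} + 2 = 3 \sqrt{2} + 2 = 2 + 3 \sqrt{2} \approx 6.2426$)
$I^{3} = \left(2 + 3 \sqrt{2}\right)^{3}$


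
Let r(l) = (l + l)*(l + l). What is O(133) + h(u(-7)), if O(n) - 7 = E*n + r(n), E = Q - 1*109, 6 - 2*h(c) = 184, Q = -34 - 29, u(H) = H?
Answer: 47798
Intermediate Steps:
Q = -63
h(c) = -89 (h(c) = 3 - 1/2*184 = 3 - 92 = -89)
E = -172 (E = -63 - 1*109 = -63 - 109 = -172)
r(l) = 4*l**2 (r(l) = (2*l)*(2*l) = 4*l**2)
O(n) = 7 - 172*n + 4*n**2 (O(n) = 7 + (-172*n + 4*n**2) = 7 - 172*n + 4*n**2)
O(133) + h(u(-7)) = (7 - 172*133 + 4*133**2) - 89 = (7 - 22876 + 4*17689) - 89 = (7 - 22876 + 70756) - 89 = 47887 - 89 = 47798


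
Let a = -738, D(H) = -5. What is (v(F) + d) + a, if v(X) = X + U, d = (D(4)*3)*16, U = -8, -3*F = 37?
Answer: -2995/3 ≈ -998.33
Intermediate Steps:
F = -37/3 (F = -⅓*37 = -37/3 ≈ -12.333)
d = -240 (d = -5*3*16 = -15*16 = -240)
v(X) = -8 + X (v(X) = X - 8 = -8 + X)
(v(F) + d) + a = ((-8 - 37/3) - 240) - 738 = (-61/3 - 240) - 738 = -781/3 - 738 = -2995/3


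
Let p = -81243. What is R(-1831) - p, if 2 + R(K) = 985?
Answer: 82226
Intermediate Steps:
R(K) = 983 (R(K) = -2 + 985 = 983)
R(-1831) - p = 983 - 1*(-81243) = 983 + 81243 = 82226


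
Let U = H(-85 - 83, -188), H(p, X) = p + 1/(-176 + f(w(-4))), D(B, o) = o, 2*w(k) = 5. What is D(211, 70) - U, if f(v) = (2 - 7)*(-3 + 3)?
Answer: 41889/176 ≈ 238.01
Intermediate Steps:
w(k) = 5/2 (w(k) = (½)*5 = 5/2)
f(v) = 0 (f(v) = -5*0 = 0)
H(p, X) = -1/176 + p (H(p, X) = p + 1/(-176 + 0) = p + 1/(-176) = p - 1/176 = -1/176 + p)
U = -29569/176 (U = -1/176 + (-85 - 83) = -1/176 - 168 = -29569/176 ≈ -168.01)
D(211, 70) - U = 70 - 1*(-29569/176) = 70 + 29569/176 = 41889/176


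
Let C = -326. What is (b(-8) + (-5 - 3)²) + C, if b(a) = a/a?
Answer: -261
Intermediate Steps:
b(a) = 1
(b(-8) + (-5 - 3)²) + C = (1 + (-5 - 3)²) - 326 = (1 + (-8)²) - 326 = (1 + 64) - 326 = 65 - 326 = -261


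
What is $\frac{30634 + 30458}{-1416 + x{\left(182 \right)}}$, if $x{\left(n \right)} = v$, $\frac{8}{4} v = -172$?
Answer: $- \frac{30546}{751} \approx -40.674$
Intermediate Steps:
$v = -86$ ($v = \frac{1}{2} \left(-172\right) = -86$)
$x{\left(n \right)} = -86$
$\frac{30634 + 30458}{-1416 + x{\left(182 \right)}} = \frac{30634 + 30458}{-1416 - 86} = \frac{61092}{-1502} = 61092 \left(- \frac{1}{1502}\right) = - \frac{30546}{751}$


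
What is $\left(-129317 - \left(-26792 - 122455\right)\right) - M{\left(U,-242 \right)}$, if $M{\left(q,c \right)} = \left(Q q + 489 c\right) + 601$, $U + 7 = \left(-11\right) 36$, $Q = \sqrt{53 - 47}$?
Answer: $137667 + 403 \sqrt{6} \approx 1.3865 \cdot 10^{5}$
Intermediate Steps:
$Q = \sqrt{6} \approx 2.4495$
$U = -403$ ($U = -7 - 396 = -403$)
$M{\left(q,c \right)} = 601 + 489 c + q \sqrt{6}$ ($M{\left(q,c \right)} = \left(\sqrt{6} q + 489 c\right) + 601 = \left(q \sqrt{6} + 489 c\right) + 601 = \left(489 c + q \sqrt{6}\right) + 601 = 601 + 489 c + q \sqrt{6}$)
$\left(-129317 - \left(-26792 - 122455\right)\right) - M{\left(U,-242 \right)} = \left(-129317 - \left(-26792 - 122455\right)\right) - \left(601 + 489 \left(-242\right) - 403 \sqrt{6}\right) = \left(-129317 - -149247\right) - \left(601 - 118338 - 403 \sqrt{6}\right) = \left(-129317 + 149247\right) - \left(-117737 - 403 \sqrt{6}\right) = 19930 + \left(117737 + 403 \sqrt{6}\right) = 137667 + 403 \sqrt{6}$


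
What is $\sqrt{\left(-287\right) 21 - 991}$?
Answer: $11 i \sqrt{58} \approx 83.774 i$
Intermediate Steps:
$\sqrt{\left(-287\right) 21 - 991} = \sqrt{-6027 - 991} = \sqrt{-7018} = 11 i \sqrt{58}$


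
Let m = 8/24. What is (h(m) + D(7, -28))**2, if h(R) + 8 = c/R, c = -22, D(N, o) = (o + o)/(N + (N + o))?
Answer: 4900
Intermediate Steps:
D(N, o) = 2*o/(o + 2*N) (D(N, o) = (2*o)/(o + 2*N) = 2*o/(o + 2*N))
m = 1/3 (m = 8*(1/24) = 1/3 ≈ 0.33333)
h(R) = -8 - 22/R
(h(m) + D(7, -28))**2 = ((-8 - 22/1/3) + 2*(-28)/(-28 + 2*7))**2 = ((-8 - 22*3) + 2*(-28)/(-28 + 14))**2 = ((-8 - 66) + 2*(-28)/(-14))**2 = (-74 + 2*(-28)*(-1/14))**2 = (-74 + 4)**2 = (-70)**2 = 4900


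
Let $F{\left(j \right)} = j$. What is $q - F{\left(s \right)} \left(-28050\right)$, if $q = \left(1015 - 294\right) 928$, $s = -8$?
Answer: $444688$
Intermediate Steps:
$q = 669088$ ($q = 721 \cdot 928 = 669088$)
$q - F{\left(s \right)} \left(-28050\right) = 669088 - \left(-8\right) \left(-28050\right) = 669088 - 224400 = 444688$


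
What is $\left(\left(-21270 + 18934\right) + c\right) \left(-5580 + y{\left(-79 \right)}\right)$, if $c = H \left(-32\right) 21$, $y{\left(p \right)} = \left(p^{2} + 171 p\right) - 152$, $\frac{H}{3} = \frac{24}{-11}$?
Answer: $- \frac{294944000}{11} \approx -2.6813 \cdot 10^{7}$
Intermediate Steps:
$H = - \frac{72}{11}$ ($H = 3 \frac{24}{-11} = 3 \cdot 24 \left(- \frac{1}{11}\right) = 3 \left(- \frac{24}{11}\right) = - \frac{72}{11} \approx -6.5455$)
$y{\left(p \right)} = -152 + p^{2} + 171 p$
$c = \frac{48384}{11}$ ($c = \left(- \frac{72}{11}\right) \left(-32\right) 21 = \frac{2304}{11} \cdot 21 = \frac{48384}{11} \approx 4398.5$)
$\left(\left(-21270 + 18934\right) + c\right) \left(-5580 + y{\left(-79 \right)}\right) = \left(\left(-21270 + 18934\right) + \frac{48384}{11}\right) \left(-5580 + \left(-152 + \left(-79\right)^{2} + 171 \left(-79\right)\right)\right) = \left(-2336 + \frac{48384}{11}\right) \left(-5580 - 7420\right) = \frac{22688 \left(-5580 - 7420\right)}{11} = \frac{22688}{11} \left(-13000\right) = - \frac{294944000}{11}$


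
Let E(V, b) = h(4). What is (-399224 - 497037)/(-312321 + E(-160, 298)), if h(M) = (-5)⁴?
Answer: 896261/311696 ≈ 2.8754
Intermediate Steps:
h(M) = 625
E(V, b) = 625
(-399224 - 497037)/(-312321 + E(-160, 298)) = (-399224 - 497037)/(-312321 + 625) = -896261/(-311696) = -896261*(-1/311696) = 896261/311696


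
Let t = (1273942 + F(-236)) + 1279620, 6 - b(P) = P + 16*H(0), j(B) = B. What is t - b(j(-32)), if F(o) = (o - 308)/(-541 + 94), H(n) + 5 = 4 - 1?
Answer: 1141411468/447 ≈ 2.5535e+6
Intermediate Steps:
H(n) = -2 (H(n) = -5 + (4 - 1) = -5 + 3 = -2)
F(o) = 308/447 - o/447 (F(o) = (-308 + o)/(-447) = (-308 + o)*(-1/447) = 308/447 - o/447)
b(P) = 38 - P (b(P) = 6 - (P + 16*(-2)) = 6 - (P - 32) = 6 - (-32 + P) = 6 + (32 - P) = 38 - P)
t = 1141442758/447 (t = (1273942 + (308/447 - 1/447*(-236))) + 1279620 = (1273942 + (308/447 + 236/447)) + 1279620 = (1273942 + 544/447) + 1279620 = 569452618/447 + 1279620 = 1141442758/447 ≈ 2.5536e+6)
t - b(j(-32)) = 1141442758/447 - (38 - 1*(-32)) = 1141442758/447 - (38 + 32) = 1141442758/447 - 1*70 = 1141442758/447 - 70 = 1141411468/447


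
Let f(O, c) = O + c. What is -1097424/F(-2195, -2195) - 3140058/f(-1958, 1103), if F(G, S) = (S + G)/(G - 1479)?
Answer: -114450674462/125115 ≈ -9.1476e+5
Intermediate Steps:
F(G, S) = (G + S)/(-1479 + G)
-1097424/F(-2195, -2195) - 3140058/f(-1958, 1103) = -1097424*(-1479 - 2195)/(-2195 - 2195) - 3140058/(-1958 + 1103) = -1097424/(-4390/(-3674)) - 3140058/(-855) = -1097424/((-1/3674*(-4390))) - 3140058*(-1/855) = -1097424/2195/1837 + 1046686/285 = -1097424*1837/2195 + 1046686/285 = -2015967888/2195 + 1046686/285 = -114450674462/125115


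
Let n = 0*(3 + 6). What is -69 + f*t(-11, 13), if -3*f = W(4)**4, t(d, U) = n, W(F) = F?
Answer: -69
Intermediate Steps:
n = 0 (n = 0*9 = 0)
t(d, U) = 0
f = -256/3 (f = -1/3*4**4 = -1/3*256 = -256/3 ≈ -85.333)
-69 + f*t(-11, 13) = -69 - 256/3*0 = -69 + 0 = -69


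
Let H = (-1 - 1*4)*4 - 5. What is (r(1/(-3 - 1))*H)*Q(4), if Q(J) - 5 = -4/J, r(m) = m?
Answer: 25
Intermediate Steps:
Q(J) = 5 - 4/J
H = -25 (H = (-1 - 4)*4 - 5 = -5*4 - 5 = -20 - 5 = -25)
(r(1/(-3 - 1))*H)*Q(4) = (-25/(-3 - 1))*(5 - 4/4) = (-25/(-4))*(5 - 4*1/4) = (-1/4*(-25))*(5 - 1) = (25/4)*4 = 25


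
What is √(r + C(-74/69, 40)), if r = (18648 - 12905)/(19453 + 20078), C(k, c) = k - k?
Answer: √227026533/39531 ≈ 0.38115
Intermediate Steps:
C(k, c) = 0
r = 5743/39531 ≈ 0.14528
√(r + C(-74/69, 40)) = √(5743/39531 + 0) = √(5743/39531) = √227026533/39531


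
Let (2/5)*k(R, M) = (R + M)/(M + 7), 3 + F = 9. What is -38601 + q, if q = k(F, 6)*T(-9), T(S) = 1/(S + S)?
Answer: -1505444/39 ≈ -38601.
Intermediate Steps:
F = 6 (F = -3 + 9 = 6)
k(R, M) = 5*(M + R)/(2*(7 + M)) (k(R, M) = 5*((R + M)/(M + 7))/2 = 5*((M + R)/(7 + M))/2 = 5*(M + R)/(2*(7 + M)))
T(S) = 1/(2*S)
q = -5/39 (q = (5*(6 + 6)/(2*(7 + 6)))*((½)/(-9)) = ((5/2)*12/13)*((½)*(-⅑)) = ((5/2)*(1/13)*12)*(-1/18) = (30/13)*(-1/18) = -5/39 ≈ -0.12821)
-38601 + q = -38601 - 5/39 = -1505444/39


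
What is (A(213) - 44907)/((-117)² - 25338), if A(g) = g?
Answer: 14898/3883 ≈ 3.8367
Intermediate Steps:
(A(213) - 44907)/((-117)² - 25338) = (213 - 44907)/((-117)² - 25338) = -44694/(13689 - 25338) = -44694/(-11649) = -44694*(-1/11649) = 14898/3883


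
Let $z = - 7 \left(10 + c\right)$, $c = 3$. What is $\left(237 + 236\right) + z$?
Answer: $382$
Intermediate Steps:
$z = -91$ ($z = - 7 \left(10 + 3\right) = \left(-7\right) 13 = -91$)
$\left(237 + 236\right) + z = \left(237 + 236\right) - 91 = 473 - 91 = 382$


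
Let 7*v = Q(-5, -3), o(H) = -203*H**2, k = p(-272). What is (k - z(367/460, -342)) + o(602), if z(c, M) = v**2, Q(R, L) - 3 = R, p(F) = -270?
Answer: -3604845822/49 ≈ -7.3568e+7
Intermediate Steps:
Q(R, L) = 3 + R
k = -270
v = -2/7 (v = (3 - 5)/7 = (1/7)*(-2) = -2/7 ≈ -0.28571)
z(c, M) = 4/49 (z(c, M) = (-2/7)**2 = 4/49)
(k - z(367/460, -342)) + o(602) = (-270 - 1*4/49) - 203*602**2 = (-270 - 4/49) - 203*362404 = -13234/49 - 73568012 = -3604845822/49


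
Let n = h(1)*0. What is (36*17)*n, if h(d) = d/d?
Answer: 0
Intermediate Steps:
h(d) = 1
n = 0 (n = 1*0 = 0)
(36*17)*n = (36*17)*0 = 612*0 = 0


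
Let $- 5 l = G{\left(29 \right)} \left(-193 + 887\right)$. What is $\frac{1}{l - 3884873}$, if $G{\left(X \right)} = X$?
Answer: $- \frac{5}{19444491} \approx -2.5714 \cdot 10^{-7}$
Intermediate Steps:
$l = - \frac{20126}{5}$ ($l = - \frac{29 \left(-193 + 887\right)}{5} = - \frac{29 \cdot 694}{5} = \left(- \frac{1}{5}\right) 20126 = - \frac{20126}{5} \approx -4025.2$)
$\frac{1}{l - 3884873} = \frac{1}{- \frac{20126}{5} - 3884873} = \frac{1}{- \frac{19444491}{5}} = - \frac{5}{19444491}$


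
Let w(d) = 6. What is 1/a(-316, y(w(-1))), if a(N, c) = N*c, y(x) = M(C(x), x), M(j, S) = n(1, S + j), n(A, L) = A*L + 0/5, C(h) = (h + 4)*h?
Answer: -1/20856 ≈ -4.7948e-5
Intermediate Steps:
C(h) = h*(4 + h) (C(h) = (4 + h)*h = h*(4 + h))
n(A, L) = A*L (n(A, L) = A*L + 0*(⅕) = A*L + 0 = A*L)
M(j, S) = S + j (M(j, S) = 1*(S + j) = S + j)
y(x) = x + x*(4 + x)
1/a(-316, y(w(-1))) = 1/(-1896*(5 + 6)) = 1/(-1896*11) = 1/(-316*66) = 1/(-20856) = -1/20856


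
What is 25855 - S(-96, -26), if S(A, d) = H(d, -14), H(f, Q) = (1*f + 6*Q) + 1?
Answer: 25964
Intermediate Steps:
H(f, Q) = 1 + f + 6*Q (H(f, Q) = (f + 6*Q) + 1 = 1 + f + 6*Q)
S(A, d) = -83 + d (S(A, d) = 1 + d + 6*(-14) = 1 + d - 84 = -83 + d)
25855 - S(-96, -26) = 25855 - (-83 - 26) = 25855 - 1*(-109) = 25855 + 109 = 25964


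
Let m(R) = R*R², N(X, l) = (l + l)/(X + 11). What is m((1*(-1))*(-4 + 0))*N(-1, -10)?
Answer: -128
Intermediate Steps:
N(X, l) = 2*l/(11 + X) (N(X, l) = (2*l)/(11 + X) = 2*l/(11 + X))
m(R) = R³
m((1*(-1))*(-4 + 0))*N(-1, -10) = ((1*(-1))*(-4 + 0))³*(2*(-10)/(11 - 1)) = (-1*(-4))³*(2*(-10)/10) = 4³*(2*(-10)*(⅒)) = 64*(-2) = -128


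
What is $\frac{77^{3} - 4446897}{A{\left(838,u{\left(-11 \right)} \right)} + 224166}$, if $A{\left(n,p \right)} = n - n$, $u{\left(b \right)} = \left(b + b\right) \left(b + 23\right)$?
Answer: $- \frac{1995182}{112083} \approx -17.801$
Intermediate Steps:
$u{\left(b \right)} = 2 b \left(23 + b\right)$
$A{\left(n,p \right)} = 0$
$\frac{77^{3} - 4446897}{A{\left(838,u{\left(-11 \right)} \right)} + 224166} = \frac{77^{3} - 4446897}{0 + 224166} = \frac{456533 - 4446897}{224166} = \left(-3990364\right) \frac{1}{224166} = - \frac{1995182}{112083}$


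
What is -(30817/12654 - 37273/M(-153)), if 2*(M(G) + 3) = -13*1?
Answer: -49678453/12654 ≈ -3925.9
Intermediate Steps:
M(G) = -19/2 (M(G) = -3 + (-13*1)/2 = -3 + (½)*(-13) = -3 - 13/2 = -19/2)
-(30817/12654 - 37273/M(-153)) = -(30817/12654 - 37273/(-19/2)) = -(30817*(1/12654) - 37273*(-2/19)) = -(30817/12654 + 74546/19) = -1*49678453/12654 = -49678453/12654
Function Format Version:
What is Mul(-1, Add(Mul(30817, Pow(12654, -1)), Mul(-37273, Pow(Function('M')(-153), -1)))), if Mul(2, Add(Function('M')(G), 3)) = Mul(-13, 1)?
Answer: Rational(-49678453, 12654) ≈ -3925.9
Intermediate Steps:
Function('M')(G) = Rational(-19, 2) (Function('M')(G) = Add(-3, Mul(Rational(1, 2), Mul(-13, 1))) = Add(-3, Mul(Rational(1, 2), -13)) = Add(-3, Rational(-13, 2)) = Rational(-19, 2))
Mul(-1, Add(Mul(30817, Pow(12654, -1)), Mul(-37273, Pow(Function('M')(-153), -1)))) = Mul(-1, Add(Mul(30817, Pow(12654, -1)), Mul(-37273, Pow(Rational(-19, 2), -1)))) = Mul(-1, Add(Mul(30817, Rational(1, 12654)), Mul(-37273, Rational(-2, 19)))) = Mul(-1, Add(Rational(30817, 12654), Rational(74546, 19))) = Mul(-1, Rational(49678453, 12654)) = Rational(-49678453, 12654)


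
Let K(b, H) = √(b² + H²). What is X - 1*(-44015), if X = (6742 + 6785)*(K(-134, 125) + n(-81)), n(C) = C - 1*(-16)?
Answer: -835240 + 13527*√33581 ≈ 1.6436e+6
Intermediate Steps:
n(C) = 16 + C (n(C) = C + 16 = 16 + C)
K(b, H) = √(H² + b²)
X = -879255 + 13527*√33581 (X = (6742 + 6785)*(√(125² + (-134)²) + (16 - 81)) = 13527*(√(15625 + 17956) - 65) = 13527*(√33581 - 65) = 13527*(-65 + √33581) = -879255 + 13527*√33581 ≈ 1.5996e+6)
X - 1*(-44015) = (-879255 + 13527*√33581) - 1*(-44015) = (-879255 + 13527*√33581) + 44015 = -835240 + 13527*√33581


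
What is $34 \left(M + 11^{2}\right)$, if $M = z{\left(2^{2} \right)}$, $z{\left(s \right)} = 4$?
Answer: $4250$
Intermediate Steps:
$M = 4$
$34 \left(M + 11^{2}\right) = 34 \left(4 + 11^{2}\right) = 34 \left(4 + 121\right) = 34 \cdot 125 = 4250$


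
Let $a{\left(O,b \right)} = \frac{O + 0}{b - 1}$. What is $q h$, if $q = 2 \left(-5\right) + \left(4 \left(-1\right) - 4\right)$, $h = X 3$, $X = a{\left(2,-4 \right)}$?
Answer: $\frac{108}{5} \approx 21.6$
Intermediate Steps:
$a{\left(O,b \right)} = \frac{O}{-1 + b}$
$X = - \frac{2}{5}$ ($X = \frac{2}{-1 - 4} = \frac{2}{-5} = 2 \left(- \frac{1}{5}\right) = - \frac{2}{5} \approx -0.4$)
$h = - \frac{6}{5}$ ($h = \left(- \frac{2}{5}\right) 3 = - \frac{6}{5} \approx -1.2$)
$q = -18$ ($q = -10 - 8 = -18$)
$q h = \left(-18\right) \left(- \frac{6}{5}\right) = \frac{108}{5}$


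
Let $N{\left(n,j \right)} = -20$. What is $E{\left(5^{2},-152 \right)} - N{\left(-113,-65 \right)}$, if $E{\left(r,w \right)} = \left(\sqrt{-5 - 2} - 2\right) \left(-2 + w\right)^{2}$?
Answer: $-47412 + 23716 i \sqrt{7} \approx -47412.0 + 62747.0 i$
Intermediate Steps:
$E{\left(r,w \right)} = \left(-2 + w\right)^{2} \left(-2 + i \sqrt{7}\right)$ ($E{\left(r,w \right)} = \left(\sqrt{-7} - 2\right) \left(-2 + w\right)^{2} = \left(i \sqrt{7} - 2\right) \left(-2 + w\right)^{2} = \left(-2 + i \sqrt{7}\right) \left(-2 + w\right)^{2} = \left(-2 + w\right)^{2} \left(-2 + i \sqrt{7}\right)$)
$E{\left(5^{2},-152 \right)} - N{\left(-113,-65 \right)} = \left(-2 - 152\right)^{2} \left(-2 + i \sqrt{7}\right) - -20 = \left(-154\right)^{2} \left(-2 + i \sqrt{7}\right) + 20 = 23716 \left(-2 + i \sqrt{7}\right) + 20 = \left(-47432 + 23716 i \sqrt{7}\right) + 20 = -47412 + 23716 i \sqrt{7}$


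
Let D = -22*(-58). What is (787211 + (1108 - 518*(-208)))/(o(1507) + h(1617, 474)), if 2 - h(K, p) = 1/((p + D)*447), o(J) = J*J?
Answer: 700945281750/1776529644749 ≈ 0.39456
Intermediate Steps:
D = 1276
o(J) = J²
h(K, p) = 2 - 1/(447*(1276 + p)) (h(K, p) = 2 - 1/((p + 1276)*447) = 2 - 1/((1276 + p)*447) = 2 - 1/(447*(1276 + p)))
(787211 + (1108 - 518*(-208)))/(o(1507) + h(1617, 474)) = (787211 + (1108 - 518*(-208)))/(1507² + (1140743 + 894*474)/(447*(1276 + 474))) = (787211 + (1108 + 107744))/(2271049 + (1/447)*(1140743 + 423756)/1750) = (787211 + 108852)/(2271049 + (1/447)*(1/1750)*1564499) = 896063/(2271049 + 1564499/782250) = 896063/(1776529644749/782250) = 896063*(782250/1776529644749) = 700945281750/1776529644749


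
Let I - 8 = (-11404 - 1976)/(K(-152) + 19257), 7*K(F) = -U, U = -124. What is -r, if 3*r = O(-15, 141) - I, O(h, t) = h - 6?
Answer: 3819107/404769 ≈ 9.4353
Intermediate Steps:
O(h, t) = -6 + h
K(F) = 124/7 (K(F) = (-1*(-124))/7 = (⅐)*124 = 124/7)
I = 985724/134923 (I = 8 + (-11404 - 1976)/(124/7 + 19257) = 8 - 13380/134923/7 = 8 - 13380*7/134923 = 8 - 93660/134923 = 985724/134923 ≈ 7.3058)
r = -3819107/404769 (r = ((-6 - 15) - 1*985724/134923)/3 = (-21 - 985724/134923)/3 = (⅓)*(-3819107/134923) = -3819107/404769 ≈ -9.4353)
-r = -1*(-3819107/404769) = 3819107/404769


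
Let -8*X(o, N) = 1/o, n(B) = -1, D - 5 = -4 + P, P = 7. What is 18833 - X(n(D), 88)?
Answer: 150663/8 ≈ 18833.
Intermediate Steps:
D = 8 (D = 5 + (-4 + 7) = 5 + 3 = 8)
X(o, N) = -1/(8*o)
18833 - X(n(D), 88) = 18833 - (-1)/(8*(-1)) = 18833 - (-1)*(-1)/8 = 18833 - 1*⅛ = 18833 - ⅛ = 150663/8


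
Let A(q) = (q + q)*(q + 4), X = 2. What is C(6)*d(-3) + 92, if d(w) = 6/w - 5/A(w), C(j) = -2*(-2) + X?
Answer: 85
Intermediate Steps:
A(q) = 2*q*(4 + q) (A(q) = (2*q)*(4 + q) = 2*q*(4 + q))
C(j) = 6 (C(j) = -2*(-2) + 2 = 4 + 2 = 6)
d(w) = 6/w - 5/(2*w*(4 + w)) (d(w) = 6/w - 5*1/(2*w*(4 + w)) = 6/w - 5/(2*w*(4 + w)))
C(6)*d(-3) + 92 = 6*((½)*(43 + 12*(-3))/(-3*(4 - 3))) + 92 = 6*((½)*(-⅓)*(43 - 36)/1) + 92 = 6*((½)*(-⅓)*1*7) + 92 = 6*(-7/6) + 92 = -7 + 92 = 85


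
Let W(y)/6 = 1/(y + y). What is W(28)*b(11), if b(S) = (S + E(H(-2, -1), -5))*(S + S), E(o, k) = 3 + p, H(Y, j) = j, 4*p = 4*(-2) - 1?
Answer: 1551/56 ≈ 27.696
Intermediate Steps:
p = -9/4 (p = (4*(-2) - 1)/4 = (-8 - 1)/4 = (¼)*(-9) = -9/4 ≈ -2.2500)
E(o, k) = ¾ (E(o, k) = 3 - 9/4 = ¾)
W(y) = 3/y (W(y) = 6/(y + y) = 6/((2*y)) = 6*(1/(2*y)) = 3/y)
b(S) = 2*S*(¾ + S) (b(S) = (S + ¾)*(S + S) = (¾ + S)*(2*S) = 2*S*(¾ + S))
W(28)*b(11) = (3/28)*((½)*11*(3 + 4*11)) = (3*(1/28))*((½)*11*(3 + 44)) = 3*((½)*11*47)/28 = (3/28)*(517/2) = 1551/56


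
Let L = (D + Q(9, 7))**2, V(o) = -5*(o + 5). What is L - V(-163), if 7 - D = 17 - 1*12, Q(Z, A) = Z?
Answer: -669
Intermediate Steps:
V(o) = -25 - 5*o (V(o) = -5*(5 + o) = -25 - 5*o)
D = 2 (D = 7 - (17 - 1*12) = 7 - (17 - 12) = 7 - 1*5 = 7 - 5 = 2)
L = 121 (L = (2 + 9)**2 = 11**2 = 121)
L - V(-163) = 121 - (-25 - 5*(-163)) = 121 - (-25 + 815) = 121 - 1*790 = 121 - 790 = -669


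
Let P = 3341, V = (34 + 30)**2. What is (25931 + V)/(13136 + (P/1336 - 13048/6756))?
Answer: 67756045608/29642721461 ≈ 2.2858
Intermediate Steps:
V = 4096 (V = 64**2 = 4096)
(25931 + V)/(13136 + (P/1336 - 13048/6756)) = (25931 + 4096)/(13136 + (3341/1336 - 13048/6756)) = 30027/(13136 + (3341*(1/1336) - 13048*1/6756)) = 30027/(13136 + (3341/1336 - 3262/1689)) = 30027/(13136 + 1284917/2256504) = 30027/(29642721461/2256504) = 30027*(2256504/29642721461) = 67756045608/29642721461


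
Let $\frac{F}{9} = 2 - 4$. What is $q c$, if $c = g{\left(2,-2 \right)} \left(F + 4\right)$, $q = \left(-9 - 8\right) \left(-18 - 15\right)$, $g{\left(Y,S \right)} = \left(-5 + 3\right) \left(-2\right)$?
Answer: $-31416$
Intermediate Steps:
$g{\left(Y,S \right)} = 4$ ($g{\left(Y,S \right)} = \left(-2\right) \left(-2\right) = 4$)
$F = -18$ ($F = 9 \left(2 - 4\right) = 9 \left(-2\right) = -18$)
$q = 561$ ($q = \left(-9 - 8\right) \left(-33\right) = \left(-17\right) \left(-33\right) = 561$)
$c = -56$ ($c = 4 \left(-18 + 4\right) = 4 \left(-14\right) = -56$)
$q c = 561 \left(-56\right) = -31416$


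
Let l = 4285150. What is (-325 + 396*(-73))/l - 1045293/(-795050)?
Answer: 44559956023/34069085075 ≈ 1.3079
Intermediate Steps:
(-325 + 396*(-73))/l - 1045293/(-795050) = (-325 + 396*(-73))/4285150 - 1045293/(-795050) = (-325 - 28908)*(1/4285150) - 1045293*(-1/795050) = -29233*1/4285150 + 1045293/795050 = -29233/4285150 + 1045293/795050 = 44559956023/34069085075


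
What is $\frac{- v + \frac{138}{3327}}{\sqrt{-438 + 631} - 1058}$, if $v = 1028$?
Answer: $\frac{402042116}{413720213} + \frac{380002 \sqrt{193}}{413720213} \approx 0.98453$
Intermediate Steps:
$\frac{- v + \frac{138}{3327}}{\sqrt{-438 + 631} - 1058} = \frac{\left(-1\right) 1028 + \frac{138}{3327}}{\sqrt{-438 + 631} - 1058} = \frac{-1028 + 138 \cdot \frac{1}{3327}}{\sqrt{193} - 1058} = \frac{-1028 + \frac{46}{1109}}{-1058 + \sqrt{193}} = - \frac{1140006}{1109 \left(-1058 + \sqrt{193}\right)}$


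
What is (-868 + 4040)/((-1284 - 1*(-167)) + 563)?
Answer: -1586/277 ≈ -5.7256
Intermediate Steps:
(-868 + 4040)/((-1284 - 1*(-167)) + 563) = 3172/((-1284 + 167) + 563) = 3172/(-1117 + 563) = 3172/(-554) = 3172*(-1/554) = -1586/277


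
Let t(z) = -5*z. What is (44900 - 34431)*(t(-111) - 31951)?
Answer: -328684724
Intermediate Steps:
(44900 - 34431)*(t(-111) - 31951) = (44900 - 34431)*(-5*(-111) - 31951) = 10469*(555 - 31951) = 10469*(-31396) = -328684724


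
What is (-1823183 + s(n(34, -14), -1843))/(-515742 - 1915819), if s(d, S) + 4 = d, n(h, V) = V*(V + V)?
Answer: 1822795/2431561 ≈ 0.74964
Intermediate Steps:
n(h, V) = 2*V² (n(h, V) = V*(2*V) = 2*V²)
s(d, S) = -4 + d
(-1823183 + s(n(34, -14), -1843))/(-515742 - 1915819) = (-1823183 + (-4 + 2*(-14)²))/(-515742 - 1915819) = (-1823183 + (-4 + 2*196))/(-2431561) = (-1823183 + (-4 + 392))*(-1/2431561) = (-1823183 + 388)*(-1/2431561) = -1822795*(-1/2431561) = 1822795/2431561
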